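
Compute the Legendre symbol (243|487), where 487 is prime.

-1

Reciprocity: 243 ≡ 3 and 487 ≡ 3 (mod 4), so (243/487) = −(487/243).
Reduce top mod 243: now compute (1/243).
Reached (1/243) = 1. Collecting the sign flips along the way, the symbol is -1.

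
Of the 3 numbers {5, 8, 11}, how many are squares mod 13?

0

(5/13) = -1 → non-residue.
(8/13) = -1 → non-residue.
(11/13) = -1 → non-residue.
Total quadratic residues among the 3: 0.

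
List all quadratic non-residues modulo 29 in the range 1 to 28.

2 3 8 10 11 12 14 15 17 18 19 21 26 27

Square k = 1,…,14 (k and 29−k give the same square):
1²=1, 2²=4, 3²=9, 4²=16, 5²=25, 6²≡7, 7²≡20, 8²≡6, 9²≡23, 10²≡13, 11²≡5, 12²≡28, 13²≡24, 14²≡22 (mod 29).
The residues are {1, 4, 5, 6, 7, 9, 13, 16, 20, 22, 23, 24, 25, 28}; the non-residues are the remaining 14 nonzero classes.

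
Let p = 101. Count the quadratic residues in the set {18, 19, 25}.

(18/101) = -1 → non-residue.
(19/101) = +1 → QR.
(25/101) = +1 → QR.
Total quadratic residues among the 3: 2.

2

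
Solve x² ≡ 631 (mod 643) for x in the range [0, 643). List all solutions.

67, 576

Since 643 ≡ 3 (mod 4), a square root of 631 is 631^((643+1)/4) = 631^161 mod 643.
Repeated squaring: 631^2≡144, 631^4≡160, 631^8≡523, 631^16≡254, 631^32≡216, 631^64≡360, 631^128≡357 (mod 643).
631^161 = 631^(128+32+1) ≡ 576 (mod 643).
Check: 576² = 331776 ≡ 631 (mod 643). The two roots are 67 and 576.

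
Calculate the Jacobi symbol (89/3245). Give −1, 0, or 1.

-1

Reciprocity: 89 ≡ 1 and 3245 ≡ 1 (mod 4), so (89/3245) = +(3245/89).
Reduce top mod 89: now compute (41/89).
Reciprocity: 41 ≡ 1 and 89 ≡ 1 (mod 4), so (41/89) = +(89/41).
Reduce top mod 41: now compute (7/41).
Reciprocity: 7 ≡ 3 and 41 ≡ 1 (mod 4), so (7/41) = +(41/7).
Reduce top mod 7: now compute (6/7).
Pull out 2: since 7 ≡ 7 (mod 8), (2/7) = +1.
Reciprocity: 3 ≡ 3 and 7 ≡ 3 (mod 4), so (3/7) = −(7/3).
Reduce top mod 3: now compute (1/3).
Reached (1/3) = 1. Collecting the sign flips along the way, the symbol is -1.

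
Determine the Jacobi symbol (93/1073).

Reciprocity: 93 ≡ 1 and 1073 ≡ 1 (mod 4), so (93/1073) = +(1073/93).
Reduce top mod 93: now compute (50/93).
Pull out 2: since 93 ≡ 5 (mod 8), (2/93) = -1.
Reciprocity: 25 ≡ 1 and 93 ≡ 1 (mod 4), so (25/93) = +(93/25).
Reduce top mod 25: now compute (18/25).
Pull out 2: since 25 ≡ 1 (mod 8), (2/25) = +1.
Reciprocity: 9 ≡ 1 and 25 ≡ 1 (mod 4), so (9/25) = +(25/9).
Reduce top mod 9: now compute (7/9).
Reciprocity: 7 ≡ 3 and 9 ≡ 1 (mod 4), so (7/9) = +(9/7).
Reduce top mod 7: now compute (2/7).
Pull out 2: since 7 ≡ 7 (mod 8), (2/7) = +1.
Reached (1/7) = 1. Collecting the sign flips along the way, the symbol is -1.

-1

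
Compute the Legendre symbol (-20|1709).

1

First reduce: -20 ≡ 1689 (mod 1709).
Reciprocity: 1689 ≡ 1 and 1709 ≡ 1 (mod 4), so (1689/1709) = +(1709/1689).
Reduce top mod 1689: now compute (20/1689).
Pull out 2^2: since 1689 ≡ 1 (mod 8), (2/1689) = +1, so (2/1689)^2 = +1.
Reciprocity: 5 ≡ 1 and 1689 ≡ 1 (mod 4), so (5/1689) = +(1689/5).
Reduce top mod 5: now compute (4/5).
Pull out 2^2: since 5 ≡ 5 (mod 8), (2/5) = -1, so (2/5)^2 = +1.
Reached (1/5) = 1. Collecting the sign flips along the way, the symbol is +1.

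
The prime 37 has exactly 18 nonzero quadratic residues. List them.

Square k = 1,…,18 (k and 37−k give the same square):
1²=1, 2²=4, 3²=9, 4²=16, 5²=25, 6²=36, 7²≡12, 8²≡27, 9²≡7, 10²≡26, 11²≡10, 12²≡33, 13²≡21, 14²≡11, 15²≡3, 16²≡34, 17²≡30, 18²≡28 (mod 37).
So the quadratic residues mod 37 are {1, 3, 4, 7, 9, 10, 11, 12, 16, 21, 25, 26, 27, 28, 30, 33, 34, 36}.

1 3 4 7 9 10 11 12 16 21 25 26 27 28 30 33 34 36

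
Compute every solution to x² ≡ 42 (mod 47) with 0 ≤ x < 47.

Since 47 ≡ 3 (mod 4), a square root of 42 is 42^((47+1)/4) = 42^12 mod 47.
Repeated squaring: 42^2≡25, 42^4≡14, 42^8≡8 (mod 47).
42^12 = 42^(8+4) ≡ 18 (mod 47).
Check: 18² = 324 ≡ 42 (mod 47). The two roots are 18 and 29.

18, 29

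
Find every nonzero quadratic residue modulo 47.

1 2 3 4 6 7 8 9 12 14 16 17 18 21 24 25 27 28 32 34 36 37 42

Square k = 1,…,23 (k and 47−k give the same square):
1²=1, 2²=4, 3²=9, 4²=16, 5²=25, 6²=36, 7²≡2, 8²≡17, 9²≡34, 10²≡6, 11²≡27, 12²≡3, 13²≡28, 14²≡8, 15²≡37, 16²≡21, 17²≡7, 18²≡42, 19²≡32, 20²≡24, 21²≡18, 22²≡14, 23²≡12 (mod 47).
So the quadratic residues mod 47 are {1, 2, 3, 4, 6, 7, 8, 9, 12, 14, 16, 17, 18, 21, 24, 25, 27, 28, 32, 34, 36, 37, 42}.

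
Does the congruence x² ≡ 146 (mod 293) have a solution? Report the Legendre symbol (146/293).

-1

Pull out 2: since 293 ≡ 5 (mod 8), (2/293) = -1.
Reciprocity: 73 ≡ 1 and 293 ≡ 1 (mod 4), so (73/293) = +(293/73).
Reduce top mod 73: now compute (1/73).
Reached (1/73) = 1. Collecting the sign flips along the way, the symbol is -1.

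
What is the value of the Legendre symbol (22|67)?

1

Euler's criterion: (22/67) ≡ 22^33 (mod 67).
22^2 ≡ 15 (mod 67)
22^4 ≡ 24 (mod 67)
22^8 ≡ 40 (mod 67)
22^16 ≡ 59 (mod 67)
22^32 ≡ 64 (mod 67)
22^33 = 22^(32+1) ≡ 1 (mod 67).
Result is 1, so (22/67) = 1.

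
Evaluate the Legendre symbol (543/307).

First reduce: 543 ≡ 236 (mod 307).
Pull out 2^2: since 307 ≡ 3 (mod 8), (2/307) = -1, so (2/307)^2 = +1.
Reciprocity: 59 ≡ 3 and 307 ≡ 3 (mod 4), so (59/307) = −(307/59).
Reduce top mod 59: now compute (12/59).
Pull out 2^2: since 59 ≡ 3 (mod 8), (2/59) = -1, so (2/59)^2 = +1.
Reciprocity: 3 ≡ 3 and 59 ≡ 3 (mod 4), so (3/59) = −(59/3).
Reduce top mod 3: now compute (2/3).
Pull out 2: since 3 ≡ 3 (mod 8), (2/3) = -1.
Reached (1/3) = 1. Collecting the sign flips along the way, the symbol is -1.

-1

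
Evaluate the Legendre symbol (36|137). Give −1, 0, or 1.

1

Pull out 2^2: since 137 ≡ 1 (mod 8), (2/137) = +1, so (2/137)^2 = +1.
Reciprocity: 9 ≡ 1 and 137 ≡ 1 (mod 4), so (9/137) = +(137/9).
Reduce top mod 9: now compute (2/9).
Pull out 2: since 9 ≡ 1 (mod 8), (2/9) = +1.
Reached (1/9) = 1. Collecting the sign flips along the way, the symbol is +1.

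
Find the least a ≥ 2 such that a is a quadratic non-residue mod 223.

3

(2/223) = +1, so 2 is a residue.
(3/223) = −1, so 3 is the smallest positive non-residue mod 223.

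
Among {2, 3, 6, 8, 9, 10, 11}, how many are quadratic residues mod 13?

3

(2/13) = -1 → non-residue.
(3/13) = +1 → QR.
(6/13) = -1 → non-residue.
(8/13) = -1 → non-residue.
(9/13) = +1 → QR.
(10/13) = +1 → QR.
(11/13) = -1 → non-residue.
Total quadratic residues among the 7: 3.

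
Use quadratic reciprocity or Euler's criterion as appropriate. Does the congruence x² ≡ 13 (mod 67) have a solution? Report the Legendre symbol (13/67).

-1

Reciprocity: 13 ≡ 1 and 67 ≡ 3 (mod 4), so (13/67) = +(67/13).
Reduce top mod 13: now compute (2/13).
Pull out 2: since 13 ≡ 5 (mod 8), (2/13) = -1.
Reached (1/13) = 1. Collecting the sign flips along the way, the symbol is -1.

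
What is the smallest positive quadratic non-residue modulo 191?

(2/191) = +1, so 2 is a residue.
(3/191) = +1, so 3 is a residue.
(4/191) = +1, so 4 is a residue.
(5/191) = +1, so 5 is a residue.
(6/191) = +1, so 6 is a residue.
(7/191) = −1, so 7 is the smallest positive non-residue mod 191.

7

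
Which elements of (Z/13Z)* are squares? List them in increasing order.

1, 3, 4, 9, 10, 12

Square k = 1,…,6 (k and 13−k give the same square):
1²=1, 2²=4, 3²=9, 4²≡3, 5²≡12, 6²≡10 (mod 13).
So the quadratic residues mod 13 are {1, 3, 4, 9, 10, 12}.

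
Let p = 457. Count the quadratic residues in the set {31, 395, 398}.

(31/457) = -1 → non-residue.
(395/457) = -1 → non-residue.
(398/457) = -1 → non-residue.
Total quadratic residues among the 3: 0.

0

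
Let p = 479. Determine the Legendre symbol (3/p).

Reciprocity: 3 ≡ 3 and 479 ≡ 3 (mod 4), so (3/479) = −(479/3).
Reduce top mod 3: now compute (2/3).
Pull out 2: since 3 ≡ 3 (mod 8), (2/3) = -1.
Reached (1/3) = 1. Collecting the sign flips along the way, the symbol is +1.

1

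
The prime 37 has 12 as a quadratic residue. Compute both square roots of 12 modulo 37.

37 ≡ 1 (mod 4), so we find a root by search.
Trying successive values, 7² = 49 ≡ 12 (mod 37). The other root is 37 − 7 = 30.

7, 30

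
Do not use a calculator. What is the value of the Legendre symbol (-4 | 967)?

-1

First reduce: -4 ≡ 963 (mod 967).
Reciprocity: 963 ≡ 3 and 967 ≡ 3 (mod 4), so (963/967) = −(967/963).
Reduce top mod 963: now compute (4/963).
Pull out 2^2: since 963 ≡ 3 (mod 8), (2/963) = -1, so (2/963)^2 = +1.
Reached (1/963) = 1. Collecting the sign flips along the way, the symbol is -1.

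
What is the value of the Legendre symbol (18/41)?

1

Euler's criterion: (18/41) ≡ 18^20 (mod 41).
18^2 ≡ 37 (mod 41)
18^4 ≡ 16 (mod 41)
18^8 ≡ 10 (mod 41)
18^16 ≡ 18 (mod 41)
18^20 = 18^(16+4) ≡ 1 (mod 41).
Result is 1, so (18/41) = 1.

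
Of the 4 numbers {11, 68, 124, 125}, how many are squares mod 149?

(11/149) = -1 → non-residue.
(68/149) = +1 → QR.
(124/149) = +1 → QR.
(125/149) = +1 → QR.
Total quadratic residues among the 4: 3.

3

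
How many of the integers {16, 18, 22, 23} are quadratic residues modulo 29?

(16/29) = +1 → QR.
(18/29) = -1 → non-residue.
(22/29) = +1 → QR.
(23/29) = +1 → QR.
Total quadratic residues among the 4: 3.

3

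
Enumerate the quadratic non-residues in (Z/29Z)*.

Square k = 1,…,14 (k and 29−k give the same square):
1²=1, 2²=4, 3²=9, 4²=16, 5²=25, 6²≡7, 7²≡20, 8²≡6, 9²≡23, 10²≡13, 11²≡5, 12²≡28, 13²≡24, 14²≡22 (mod 29).
The residues are {1, 4, 5, 6, 7, 9, 13, 16, 20, 22, 23, 24, 25, 28}; the non-residues are the remaining 14 nonzero classes.

2,3,8,10,11,12,14,15,17,18,19,21,26,27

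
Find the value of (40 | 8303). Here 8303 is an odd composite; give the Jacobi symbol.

-1

Pull out 2^3: since 8303 ≡ 7 (mod 8), (2/8303) = +1, so (2/8303)^3 = +1.
Reciprocity: 5 ≡ 1 and 8303 ≡ 3 (mod 4), so (5/8303) = +(8303/5).
Reduce top mod 5: now compute (3/5).
Reciprocity: 3 ≡ 3 and 5 ≡ 1 (mod 4), so (3/5) = +(5/3).
Reduce top mod 3: now compute (2/3).
Pull out 2: since 3 ≡ 3 (mod 8), (2/3) = -1.
Reached (1/3) = 1. Collecting the sign flips along the way, the symbol is -1.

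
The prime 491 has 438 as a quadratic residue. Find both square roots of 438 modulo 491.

Since 491 ≡ 3 (mod 4), a square root of 438 is 438^((491+1)/4) = 438^123 mod 491.
Repeated squaring: 438^2≡354, 438^4≡111, 438^8≡46, 438^16≡152, 438^32≡27, 438^64≡238 (mod 491).
438^123 = 438^(64+32+16+8+2+1) ≡ 129 (mod 491).
Check: 129² = 16641 ≡ 438 (mod 491). The two roots are 129 and 362.

129, 362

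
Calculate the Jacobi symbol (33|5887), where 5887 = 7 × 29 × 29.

Reciprocity: 33 ≡ 1 and 5887 ≡ 3 (mod 4), so (33/5887) = +(5887/33).
Reduce top mod 33: now compute (13/33).
Reciprocity: 13 ≡ 1 and 33 ≡ 1 (mod 4), so (13/33) = +(33/13).
Reduce top mod 13: now compute (7/13).
Reciprocity: 7 ≡ 3 and 13 ≡ 1 (mod 4), so (7/13) = +(13/7).
Reduce top mod 7: now compute (6/7).
Pull out 2: since 7 ≡ 7 (mod 8), (2/7) = +1.
Reciprocity: 3 ≡ 3 and 7 ≡ 3 (mod 4), so (3/7) = −(7/3).
Reduce top mod 3: now compute (1/3).
Reached (1/3) = 1. Collecting the sign flips along the way, the symbol is -1.

-1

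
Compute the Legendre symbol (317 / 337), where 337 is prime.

Euler's criterion: (317/337) ≡ 317^168 (mod 337).
317^2 ≡ 63 (mod 337)
317^4 ≡ 262 (mod 337)
317^8 ≡ 233 (mod 337)
317^16 ≡ 32 (mod 337)
317^32 ≡ 13 (mod 337)
317^64 ≡ 169 (mod 337)
317^128 ≡ 253 (mod 337)
317^168 = 317^(128+32+8) ≡ 336 (mod 337).
Result is 336 ≡ −1, so (317/337) = −1.

-1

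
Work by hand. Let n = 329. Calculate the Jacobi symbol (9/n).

1

Reciprocity: 9 ≡ 1 and 329 ≡ 1 (mod 4), so (9/329) = +(329/9).
Reduce top mod 9: now compute (5/9).
Reciprocity: 5 ≡ 1 and 9 ≡ 1 (mod 4), so (5/9) = +(9/5).
Reduce top mod 5: now compute (4/5).
Pull out 2^2: since 5 ≡ 5 (mod 8), (2/5) = -1, so (2/5)^2 = +1.
Reached (1/5) = 1. Collecting the sign flips along the way, the symbol is +1.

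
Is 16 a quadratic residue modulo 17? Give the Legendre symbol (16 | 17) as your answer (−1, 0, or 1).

1

Pull out 2^4: since 17 ≡ 1 (mod 8), (2/17) = +1, so (2/17)^4 = +1.
Reached (1/17) = 1. Collecting the sign flips along the way, the symbol is +1.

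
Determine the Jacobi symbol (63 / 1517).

Reciprocity: 63 ≡ 3 and 1517 ≡ 1 (mod 4), so (63/1517) = +(1517/63).
Reduce top mod 63: now compute (5/63).
Reciprocity: 5 ≡ 1 and 63 ≡ 3 (mod 4), so (5/63) = +(63/5).
Reduce top mod 5: now compute (3/5).
Reciprocity: 3 ≡ 3 and 5 ≡ 1 (mod 4), so (3/5) = +(5/3).
Reduce top mod 3: now compute (2/3).
Pull out 2: since 3 ≡ 3 (mod 8), (2/3) = -1.
Reached (1/3) = 1. Collecting the sign flips along the way, the symbol is -1.

-1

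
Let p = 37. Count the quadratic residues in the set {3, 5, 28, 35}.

(3/37) = +1 → QR.
(5/37) = -1 → non-residue.
(28/37) = +1 → QR.
(35/37) = -1 → non-residue.
Total quadratic residues among the 4: 2.

2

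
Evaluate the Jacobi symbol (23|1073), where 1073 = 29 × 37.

-1

Reciprocity: 23 ≡ 3 and 1073 ≡ 1 (mod 4), so (23/1073) = +(1073/23).
Reduce top mod 23: now compute (15/23).
Reciprocity: 15 ≡ 3 and 23 ≡ 3 (mod 4), so (15/23) = −(23/15).
Reduce top mod 15: now compute (8/15).
Pull out 2^3: since 15 ≡ 7 (mod 8), (2/15) = +1, so (2/15)^3 = +1.
Reached (1/15) = 1. Collecting the sign flips along the way, the symbol is -1.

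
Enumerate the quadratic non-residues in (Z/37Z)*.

2,5,6,8,13,14,15,17,18,19,20,22,23,24,29,31,32,35

Square k = 1,…,18 (k and 37−k give the same square):
1²=1, 2²=4, 3²=9, 4²=16, 5²=25, 6²=36, 7²≡12, 8²≡27, 9²≡7, 10²≡26, 11²≡10, 12²≡33, 13²≡21, 14²≡11, 15²≡3, 16²≡34, 17²≡30, 18²≡28 (mod 37).
The residues are {1, 3, 4, 7, 9, 10, 11, 12, 16, 21, 25, 26, 27, 28, 30, 33, 34, 36}; the non-residues are the remaining 18 nonzero classes.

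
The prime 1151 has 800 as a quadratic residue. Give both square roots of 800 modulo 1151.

191, 960

Since 1151 ≡ 3 (mod 4), a square root of 800 is 800^((1151+1)/4) = 800^288 mod 1151.
Repeated squaring: 800^2≡44, 800^4≡785, 800^8≡440, 800^16≡232, 800^32≡878, 800^64≡865, 800^128≡75, 800^256≡1021 (mod 1151).
800^288 = 800^(256+32) ≡ 960 (mod 1151).
Check: 960² = 921600 ≡ 800 (mod 1151). The two roots are 191 and 960.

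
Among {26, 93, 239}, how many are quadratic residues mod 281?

(26/281) = -1 → non-residue.
(93/281) = -1 → non-residue.
(239/281) = -1 → non-residue.
Total quadratic residues among the 3: 0.

0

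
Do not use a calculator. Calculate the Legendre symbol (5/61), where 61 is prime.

Reciprocity: 5 ≡ 1 and 61 ≡ 1 (mod 4), so (5/61) = +(61/5).
Reduce top mod 5: now compute (1/5).
Reached (1/5) = 1. Collecting the sign flips along the way, the symbol is +1.

1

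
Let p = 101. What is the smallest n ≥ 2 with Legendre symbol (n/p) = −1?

2

(2/101) = −1, so 2 is the smallest positive non-residue mod 101.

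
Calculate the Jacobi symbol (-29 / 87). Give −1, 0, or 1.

0

First reduce: -29 ≡ 58 (mod 87).
Pull out 2: since 87 ≡ 7 (mod 8), (2/87) = +1.
Reciprocity: 29 ≡ 1 and 87 ≡ 3 (mod 4), so (29/87) = +(87/29).
Reduce top mod 29: now compute (0/29).
Top reduces to 0: gcd > 1, so the symbol is 0.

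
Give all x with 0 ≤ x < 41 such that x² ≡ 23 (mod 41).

41 ≡ 1 (mod 4), so we find a root by search.
Trying successive values, 8² = 64 ≡ 23 (mod 41). The other root is 41 − 8 = 33.

8, 33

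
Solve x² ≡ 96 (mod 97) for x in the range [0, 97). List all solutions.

22, 75

97 ≡ 1 (mod 4), so we find a root by search.
Trying successive values, 22² = 484 ≡ 96 (mod 97). The other root is 97 − 22 = 75.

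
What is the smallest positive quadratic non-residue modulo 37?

2

(2/37) = −1, so 2 is the smallest positive non-residue mod 37.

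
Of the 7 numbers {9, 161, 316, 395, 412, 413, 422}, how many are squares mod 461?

(9/461) = +1 → QR.
(161/461) = -1 → non-residue.
(316/461) = -1 → non-residue.
(395/461) = -1 → non-residue.
(412/461) = +1 → QR.
(413/461) = -1 → non-residue.
(422/461) = +1 → QR.
Total quadratic residues among the 7: 3.

3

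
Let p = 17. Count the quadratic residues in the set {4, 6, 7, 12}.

(4/17) = +1 → QR.
(6/17) = -1 → non-residue.
(7/17) = -1 → non-residue.
(12/17) = -1 → non-residue.
Total quadratic residues among the 4: 1.

1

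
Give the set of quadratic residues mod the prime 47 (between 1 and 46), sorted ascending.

Square k = 1,…,23 (k and 47−k give the same square):
1²=1, 2²=4, 3²=9, 4²=16, 5²=25, 6²=36, 7²≡2, 8²≡17, 9²≡34, 10²≡6, 11²≡27, 12²≡3, 13²≡28, 14²≡8, 15²≡37, 16²≡21, 17²≡7, 18²≡42, 19²≡32, 20²≡24, 21²≡18, 22²≡14, 23²≡12 (mod 47).
So the quadratic residues mod 47 are {1, 2, 3, 4, 6, 7, 8, 9, 12, 14, 16, 17, 18, 21, 24, 25, 27, 28, 32, 34, 36, 37, 42}.

1, 2, 3, 4, 6, 7, 8, 9, 12, 14, 16, 17, 18, 21, 24, 25, 27, 28, 32, 34, 36, 37, 42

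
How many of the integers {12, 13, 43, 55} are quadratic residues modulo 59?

1

(12/59) = +1 → QR.
(13/59) = -1 → non-residue.
(43/59) = -1 → non-residue.
(55/59) = -1 → non-residue.
Total quadratic residues among the 4: 1.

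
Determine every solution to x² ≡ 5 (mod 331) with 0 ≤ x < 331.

98, 233

Since 331 ≡ 3 (mod 4), a square root of 5 is 5^((331+1)/4) = 5^83 mod 331.
Repeated squaring: 5^2≡25, 5^4≡294, 5^8≡45, 5^16≡39, 5^32≡197, 5^64≡82 (mod 331).
5^83 = 5^(64+16+2+1) ≡ 233 (mod 331).
Check: 233² = 54289 ≡ 5 (mod 331). The two roots are 98 and 233.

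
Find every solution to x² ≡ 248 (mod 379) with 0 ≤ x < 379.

Since 379 ≡ 3 (mod 4), a square root of 248 is 248^((379+1)/4) = 248^95 mod 379.
Repeated squaring: 248^2≡106, 248^4≡245, 248^8≡143, 248^16≡362, 248^32≡289, 248^64≡141 (mod 379).
248^95 = 248^(64+16+8+4+2+1) ≡ 337 (mod 379).
Check: 337² = 113569 ≡ 248 (mod 379). The two roots are 42 and 337.

42, 337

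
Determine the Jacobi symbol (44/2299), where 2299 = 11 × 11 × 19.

Pull out 2^2: since 2299 ≡ 3 (mod 8), (2/2299) = -1, so (2/2299)^2 = +1.
Reciprocity: 11 ≡ 3 and 2299 ≡ 3 (mod 4), so (11/2299) = −(2299/11).
Reduce top mod 11: now compute (0/11).
Top reduces to 0: gcd > 1, so the symbol is 0.

0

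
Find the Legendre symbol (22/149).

Pull out 2: since 149 ≡ 5 (mod 8), (2/149) = -1.
Reciprocity: 11 ≡ 3 and 149 ≡ 1 (mod 4), so (11/149) = +(149/11).
Reduce top mod 11: now compute (6/11).
Pull out 2: since 11 ≡ 3 (mod 8), (2/11) = -1.
Reciprocity: 3 ≡ 3 and 11 ≡ 3 (mod 4), so (3/11) = −(11/3).
Reduce top mod 3: now compute (2/3).
Pull out 2: since 3 ≡ 3 (mod 8), (2/3) = -1.
Reached (1/3) = 1. Collecting the sign flips along the way, the symbol is +1.

1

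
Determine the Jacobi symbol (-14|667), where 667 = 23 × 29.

First reduce: -14 ≡ 653 (mod 667).
Reciprocity: 653 ≡ 1 and 667 ≡ 3 (mod 4), so (653/667) = +(667/653).
Reduce top mod 653: now compute (14/653).
Pull out 2: since 653 ≡ 5 (mod 8), (2/653) = -1.
Reciprocity: 7 ≡ 3 and 653 ≡ 1 (mod 4), so (7/653) = +(653/7).
Reduce top mod 7: now compute (2/7).
Pull out 2: since 7 ≡ 7 (mod 8), (2/7) = +1.
Reached (1/7) = 1. Collecting the sign flips along the way, the symbol is -1.

-1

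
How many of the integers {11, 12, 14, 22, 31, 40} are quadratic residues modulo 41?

(11/41) = -1 → non-residue.
(12/41) = -1 → non-residue.
(14/41) = -1 → non-residue.
(22/41) = -1 → non-residue.
(31/41) = +1 → QR.
(40/41) = +1 → QR.
Total quadratic residues among the 6: 2.

2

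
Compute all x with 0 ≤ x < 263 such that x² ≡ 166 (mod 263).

70, 193

Since 263 ≡ 3 (mod 4), a square root of 166 is 166^((263+1)/4) = 166^66 mod 263.
Repeated squaring: 166^2≡204, 166^4≡62, 166^8≡162, 166^16≡207, 166^32≡243, 166^64≡137 (mod 263).
166^66 = 166^(64+2) ≡ 70 (mod 263).
Check: 70² = 4900 ≡ 166 (mod 263). The two roots are 70 and 193.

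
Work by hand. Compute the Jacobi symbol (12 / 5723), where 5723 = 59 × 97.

1

Pull out 2^2: since 5723 ≡ 3 (mod 8), (2/5723) = -1, so (2/5723)^2 = +1.
Reciprocity: 3 ≡ 3 and 5723 ≡ 3 (mod 4), so (3/5723) = −(5723/3).
Reduce top mod 3: now compute (2/3).
Pull out 2: since 3 ≡ 3 (mod 8), (2/3) = -1.
Reached (1/3) = 1. Collecting the sign flips along the way, the symbol is +1.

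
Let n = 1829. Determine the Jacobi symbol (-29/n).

-1

First reduce: -29 ≡ 1800 (mod 1829).
Pull out 2^3: since 1829 ≡ 5 (mod 8), (2/1829) = -1, so (2/1829)^3 = -1.
Reciprocity: 225 ≡ 1 and 1829 ≡ 1 (mod 4), so (225/1829) = +(1829/225).
Reduce top mod 225: now compute (29/225).
Reciprocity: 29 ≡ 1 and 225 ≡ 1 (mod 4), so (29/225) = +(225/29).
Reduce top mod 29: now compute (22/29).
Pull out 2: since 29 ≡ 5 (mod 8), (2/29) = -1.
Reciprocity: 11 ≡ 3 and 29 ≡ 1 (mod 4), so (11/29) = +(29/11).
Reduce top mod 11: now compute (7/11).
Reciprocity: 7 ≡ 3 and 11 ≡ 3 (mod 4), so (7/11) = −(11/7).
Reduce top mod 7: now compute (4/7).
Pull out 2^2: since 7 ≡ 7 (mod 8), (2/7) = +1, so (2/7)^2 = +1.
Reached (1/7) = 1. Collecting the sign flips along the way, the symbol is -1.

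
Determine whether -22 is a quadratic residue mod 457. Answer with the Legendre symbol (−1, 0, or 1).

First reduce: -22 ≡ 435 (mod 457).
Reciprocity: 435 ≡ 3 and 457 ≡ 1 (mod 4), so (435/457) = +(457/435).
Reduce top mod 435: now compute (22/435).
Pull out 2: since 435 ≡ 3 (mod 8), (2/435) = -1.
Reciprocity: 11 ≡ 3 and 435 ≡ 3 (mod 4), so (11/435) = −(435/11).
Reduce top mod 11: now compute (6/11).
Pull out 2: since 11 ≡ 3 (mod 8), (2/11) = -1.
Reciprocity: 3 ≡ 3 and 11 ≡ 3 (mod 4), so (3/11) = −(11/3).
Reduce top mod 3: now compute (2/3).
Pull out 2: since 3 ≡ 3 (mod 8), (2/3) = -1.
Reached (1/3) = 1. Collecting the sign flips along the way, the symbol is -1.

-1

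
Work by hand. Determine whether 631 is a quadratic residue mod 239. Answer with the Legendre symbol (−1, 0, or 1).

1

First reduce: 631 ≡ 153 (mod 239).
Reciprocity: 153 ≡ 1 and 239 ≡ 3 (mod 4), so (153/239) = +(239/153).
Reduce top mod 153: now compute (86/153).
Pull out 2: since 153 ≡ 1 (mod 8), (2/153) = +1.
Reciprocity: 43 ≡ 3 and 153 ≡ 1 (mod 4), so (43/153) = +(153/43).
Reduce top mod 43: now compute (24/43).
Pull out 2^3: since 43 ≡ 3 (mod 8), (2/43) = -1, so (2/43)^3 = -1.
Reciprocity: 3 ≡ 3 and 43 ≡ 3 (mod 4), so (3/43) = −(43/3).
Reduce top mod 3: now compute (1/3).
Reached (1/3) = 1. Collecting the sign flips along the way, the symbol is +1.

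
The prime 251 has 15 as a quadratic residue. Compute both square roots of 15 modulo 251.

39, 212

Since 251 ≡ 3 (mod 4), a square root of 15 is 15^((251+1)/4) = 15^63 mod 251.
Repeated squaring: 15^2≡225, 15^4≡174, 15^8≡156, 15^16≡240, 15^32≡121 (mod 251).
15^63 = 15^(32+16+8+4+2+1) ≡ 39 (mod 251).
Check: 39² = 1521 ≡ 15 (mod 251). The two roots are 39 and 212.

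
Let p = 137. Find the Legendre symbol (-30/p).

Euler's criterion: (-30/137) ≡ 107^68 (mod 137).
107^2 ≡ 78 (mod 137)
107^4 ≡ 56 (mod 137)
107^8 ≡ 122 (mod 137)
107^16 ≡ 88 (mod 137)
107^32 ≡ 72 (mod 137)
107^64 ≡ 115 (mod 137)
107^68 = 107^(64+4) ≡ 1 (mod 137).
Result is 1, so (-30/137) = 1.

1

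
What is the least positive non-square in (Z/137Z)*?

3

(2/137) = +1, so 2 is a residue.
(3/137) = −1, so 3 is the smallest positive non-residue mod 137.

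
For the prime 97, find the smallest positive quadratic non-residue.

5

(2/97) = +1, so 2 is a residue.
(3/97) = +1, so 3 is a residue.
(4/97) = +1, so 4 is a residue.
(5/97) = −1, so 5 is the smallest positive non-residue mod 97.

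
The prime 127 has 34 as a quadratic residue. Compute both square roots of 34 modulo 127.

Since 127 ≡ 3 (mod 4), a square root of 34 is 34^((127+1)/4) = 34^32 mod 127.
Repeated squaring: 34^2≡13, 34^4≡42, 34^8≡113, 34^16≡69, 34^32≡62 (mod 127).
34^32 = 34^(32) ≡ 62 (mod 127).
Check: 62² = 3844 ≡ 34 (mod 127). The two roots are 62 and 65.

62, 65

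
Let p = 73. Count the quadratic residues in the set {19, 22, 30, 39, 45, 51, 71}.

2

(19/73) = +1 → QR.
(22/73) = -1 → non-residue.
(30/73) = -1 → non-residue.
(39/73) = -1 → non-residue.
(45/73) = -1 → non-residue.
(51/73) = -1 → non-residue.
(71/73) = +1 → QR.
Total quadratic residues among the 7: 2.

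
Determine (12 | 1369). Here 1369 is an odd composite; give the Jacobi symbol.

Pull out 2^2: since 1369 ≡ 1 (mod 8), (2/1369) = +1, so (2/1369)^2 = +1.
Reciprocity: 3 ≡ 3 and 1369 ≡ 1 (mod 4), so (3/1369) = +(1369/3).
Reduce top mod 3: now compute (1/3).
Reached (1/3) = 1. Collecting the sign flips along the way, the symbol is +1.

1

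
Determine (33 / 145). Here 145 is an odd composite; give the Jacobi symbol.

Reciprocity: 33 ≡ 1 and 145 ≡ 1 (mod 4), so (33/145) = +(145/33).
Reduce top mod 33: now compute (13/33).
Reciprocity: 13 ≡ 1 and 33 ≡ 1 (mod 4), so (13/33) = +(33/13).
Reduce top mod 13: now compute (7/13).
Reciprocity: 7 ≡ 3 and 13 ≡ 1 (mod 4), so (7/13) = +(13/7).
Reduce top mod 7: now compute (6/7).
Pull out 2: since 7 ≡ 7 (mod 8), (2/7) = +1.
Reciprocity: 3 ≡ 3 and 7 ≡ 3 (mod 4), so (3/7) = −(7/3).
Reduce top mod 3: now compute (1/3).
Reached (1/3) = 1. Collecting the sign flips along the way, the symbol is -1.

-1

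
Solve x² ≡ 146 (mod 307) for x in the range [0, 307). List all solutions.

Since 307 ≡ 3 (mod 4), a square root of 146 is 146^((307+1)/4) = 146^77 mod 307.
Repeated squaring: 146^2≡133, 146^4≡190, 146^8≡181, 146^16≡219, 146^32≡69, 146^64≡156 (mod 307).
146^77 = 146^(64+8+4+1) ≡ 41 (mod 307).
Check: 41² = 1681 ≡ 146 (mod 307). The two roots are 41 and 266.

41, 266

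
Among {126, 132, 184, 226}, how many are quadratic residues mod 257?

2

(126/257) = -1 → non-residue.
(132/257) = -1 → non-residue.
(184/257) = +1 → QR.
(226/257) = +1 → QR.
Total quadratic residues among the 4: 2.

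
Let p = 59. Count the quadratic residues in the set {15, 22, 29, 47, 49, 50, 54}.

4

(15/59) = +1 → QR.
(22/59) = +1 → QR.
(29/59) = +1 → QR.
(47/59) = -1 → non-residue.
(49/59) = +1 → QR.
(50/59) = -1 → non-residue.
(54/59) = -1 → non-residue.
Total quadratic residues among the 7: 4.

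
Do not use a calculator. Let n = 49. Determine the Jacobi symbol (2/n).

1

Pull out 2: since 49 ≡ 1 (mod 8), (2/49) = +1.
Reached (1/49) = 1. Collecting the sign flips along the way, the symbol is +1.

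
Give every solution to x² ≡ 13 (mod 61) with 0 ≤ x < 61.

61 ≡ 1 (mod 4), so we find a root by search.
Trying successive values, 14² = 196 ≡ 13 (mod 61). The other root is 61 − 14 = 47.

14, 47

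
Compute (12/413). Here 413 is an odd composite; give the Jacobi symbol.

Pull out 2^2: since 413 ≡ 5 (mod 8), (2/413) = -1, so (2/413)^2 = +1.
Reciprocity: 3 ≡ 3 and 413 ≡ 1 (mod 4), so (3/413) = +(413/3).
Reduce top mod 3: now compute (2/3).
Pull out 2: since 3 ≡ 3 (mod 8), (2/3) = -1.
Reached (1/3) = 1. Collecting the sign flips along the way, the symbol is -1.

-1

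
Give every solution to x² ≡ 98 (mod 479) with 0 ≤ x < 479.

128, 351

Since 479 ≡ 3 (mod 4), a square root of 98 is 98^((479+1)/4) = 98^120 mod 479.
Repeated squaring: 98^2≡24, 98^4≡97, 98^8≡308, 98^16≡22, 98^32≡5, 98^64≡25 (mod 479).
98^120 = 98^(64+32+16+8) ≡ 128 (mod 479).
Check: 128² = 16384 ≡ 98 (mod 479). The two roots are 128 and 351.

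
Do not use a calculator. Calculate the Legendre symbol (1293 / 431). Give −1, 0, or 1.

0

First reduce: 1293 ≡ 0 (mod 431).
Top reduces to 0: gcd > 1, so the symbol is 0.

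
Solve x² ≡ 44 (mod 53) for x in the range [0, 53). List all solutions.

53 ≡ 1 (mod 4), so we find a root by search.
Trying successive values, 16² = 256 ≡ 44 (mod 53). The other root is 53 − 16 = 37.

16, 37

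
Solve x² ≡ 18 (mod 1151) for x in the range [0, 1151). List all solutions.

Since 1151 ≡ 3 (mod 4), a square root of 18 is 18^((1151+1)/4) = 18^288 mod 1151.
Repeated squaring: 18^2≡324, 18^4≡235, 18^8≡1128, 18^16≡529, 18^32≡148, 18^64≡35, 18^128≡74, 18^256≡872 (mod 1151).
18^288 = 18^(256+32) ≡ 144 (mod 1151).
Check: 144² = 20736 ≡ 18 (mod 1151). The two roots are 144 and 1007.

144, 1007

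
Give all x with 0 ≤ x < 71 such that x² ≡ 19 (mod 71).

27, 44

Since 71 ≡ 3 (mod 4), a square root of 19 is 19^((71+1)/4) = 19^18 mod 71.
Repeated squaring: 19^2≡6, 19^4≡36, 19^8≡18, 19^16≡40 (mod 71).
19^18 = 19^(16+2) ≡ 27 (mod 71).
Check: 27² = 729 ≡ 19 (mod 71). The two roots are 27 and 44.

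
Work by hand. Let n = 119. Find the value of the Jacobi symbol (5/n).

Reciprocity: 5 ≡ 1 and 119 ≡ 3 (mod 4), so (5/119) = +(119/5).
Reduce top mod 5: now compute (4/5).
Pull out 2^2: since 5 ≡ 5 (mod 8), (2/5) = -1, so (2/5)^2 = +1.
Reached (1/5) = 1. Collecting the sign flips along the way, the symbol is +1.

1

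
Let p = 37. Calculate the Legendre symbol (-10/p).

Euler's criterion: (-10/37) ≡ 27^18 (mod 37).
27^2 ≡ 26 (mod 37)
27^4 ≡ 10 (mod 37)
27^8 ≡ 26 (mod 37)
27^16 ≡ 10 (mod 37)
27^18 = 27^(16+2) ≡ 1 (mod 37).
Result is 1, so (-10/37) = 1.

1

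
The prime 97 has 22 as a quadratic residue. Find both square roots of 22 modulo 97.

33, 64

97 ≡ 1 (mod 4), so we find a root by search.
Trying successive values, 33² = 1089 ≡ 22 (mod 97). The other root is 97 − 33 = 64.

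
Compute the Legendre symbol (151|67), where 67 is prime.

First reduce: 151 ≡ 17 (mod 67).
Reciprocity: 17 ≡ 1 and 67 ≡ 3 (mod 4), so (17/67) = +(67/17).
Reduce top mod 17: now compute (16/17).
Pull out 2^4: since 17 ≡ 1 (mod 8), (2/17) = +1, so (2/17)^4 = +1.
Reached (1/17) = 1. Collecting the sign flips along the way, the symbol is +1.

1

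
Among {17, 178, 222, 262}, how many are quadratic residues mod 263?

(17/263) = +1 → QR.
(178/263) = +1 → QR.
(222/263) = +1 → QR.
(262/263) = -1 → non-residue.
Total quadratic residues among the 4: 3.

3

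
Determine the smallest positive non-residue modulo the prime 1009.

11

(2/1009) = +1, so 2 is a residue.
(3/1009) = +1, so 3 is a residue.
(4/1009) = +1, so 4 is a residue.
(5/1009) = +1, so 5 is a residue.
(6/1009) = +1, so 6 is a residue.
(7/1009) = +1, so 7 is a residue.
(8/1009) = +1, so 8 is a residue.
(9/1009) = +1, so 9 is a residue.
(10/1009) = +1, so 10 is a residue.
(11/1009) = −1, so 11 is the smallest positive non-residue mod 1009.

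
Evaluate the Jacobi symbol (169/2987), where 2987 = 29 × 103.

1

Reciprocity: 169 ≡ 1 and 2987 ≡ 3 (mod 4), so (169/2987) = +(2987/169).
Reduce top mod 169: now compute (114/169).
Pull out 2: since 169 ≡ 1 (mod 8), (2/169) = +1.
Reciprocity: 57 ≡ 1 and 169 ≡ 1 (mod 4), so (57/169) = +(169/57).
Reduce top mod 57: now compute (55/57).
Reciprocity: 55 ≡ 3 and 57 ≡ 1 (mod 4), so (55/57) = +(57/55).
Reduce top mod 55: now compute (2/55).
Pull out 2: since 55 ≡ 7 (mod 8), (2/55) = +1.
Reached (1/55) = 1. Collecting the sign flips along the way, the symbol is +1.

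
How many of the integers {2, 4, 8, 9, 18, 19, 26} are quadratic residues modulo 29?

2

(2/29) = -1 → non-residue.
(4/29) = +1 → QR.
(8/29) = -1 → non-residue.
(9/29) = +1 → QR.
(18/29) = -1 → non-residue.
(19/29) = -1 → non-residue.
(26/29) = -1 → non-residue.
Total quadratic residues among the 7: 2.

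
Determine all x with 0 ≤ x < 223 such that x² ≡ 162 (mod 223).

Since 223 ≡ 3 (mod 4), a square root of 162 is 162^((223+1)/4) = 162^56 mod 223.
Repeated squaring: 162^2≡153, 162^4≡217, 162^8≡36, 162^16≡181, 162^32≡203 (mod 223).
162^56 = 162^(32+16+8) ≡ 135 (mod 223).
Check: 135² = 18225 ≡ 162 (mod 223). The two roots are 88 and 135.

88, 135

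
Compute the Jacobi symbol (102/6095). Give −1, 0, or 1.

1

Pull out 2: since 6095 ≡ 7 (mod 8), (2/6095) = +1.
Reciprocity: 51 ≡ 3 and 6095 ≡ 3 (mod 4), so (51/6095) = −(6095/51).
Reduce top mod 51: now compute (26/51).
Pull out 2: since 51 ≡ 3 (mod 8), (2/51) = -1.
Reciprocity: 13 ≡ 1 and 51 ≡ 3 (mod 4), so (13/51) = +(51/13).
Reduce top mod 13: now compute (12/13).
Pull out 2^2: since 13 ≡ 5 (mod 8), (2/13) = -1, so (2/13)^2 = +1.
Reciprocity: 3 ≡ 3 and 13 ≡ 1 (mod 4), so (3/13) = +(13/3).
Reduce top mod 3: now compute (1/3).
Reached (1/3) = 1. Collecting the sign flips along the way, the symbol is +1.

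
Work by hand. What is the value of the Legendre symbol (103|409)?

1

Reciprocity: 103 ≡ 3 and 409 ≡ 1 (mod 4), so (103/409) = +(409/103).
Reduce top mod 103: now compute (100/103).
Pull out 2^2: since 103 ≡ 7 (mod 8), (2/103) = +1, so (2/103)^2 = +1.
Reciprocity: 25 ≡ 1 and 103 ≡ 3 (mod 4), so (25/103) = +(103/25).
Reduce top mod 25: now compute (3/25).
Reciprocity: 3 ≡ 3 and 25 ≡ 1 (mod 4), so (3/25) = +(25/3).
Reduce top mod 3: now compute (1/3).
Reached (1/3) = 1. Collecting the sign flips along the way, the symbol is +1.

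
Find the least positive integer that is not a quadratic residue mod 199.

(2/199) = +1, so 2 is a residue.
(3/199) = −1, so 3 is the smallest positive non-residue mod 199.

3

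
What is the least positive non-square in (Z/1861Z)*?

(2/1861) = −1, so 2 is the smallest positive non-residue mod 1861.

2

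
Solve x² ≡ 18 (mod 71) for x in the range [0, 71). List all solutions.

35, 36

Since 71 ≡ 3 (mod 4), a square root of 18 is 18^((71+1)/4) = 18^18 mod 71.
Repeated squaring: 18^2≡40, 18^4≡38, 18^8≡24, 18^16≡8 (mod 71).
18^18 = 18^(16+2) ≡ 36 (mod 71).
Check: 36² = 1296 ≡ 18 (mod 71). The two roots are 35 and 36.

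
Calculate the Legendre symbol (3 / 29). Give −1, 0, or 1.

-1

Reciprocity: 3 ≡ 3 and 29 ≡ 1 (mod 4), so (3/29) = +(29/3).
Reduce top mod 3: now compute (2/3).
Pull out 2: since 3 ≡ 3 (mod 8), (2/3) = -1.
Reached (1/3) = 1. Collecting the sign flips along the way, the symbol is -1.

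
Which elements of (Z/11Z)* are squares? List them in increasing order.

1, 3, 4, 5, 9

Square k = 1,…,5 (k and 11−k give the same square):
1²=1, 2²=4, 3²=9, 4²≡5, 5²≡3 (mod 11).
So the quadratic residues mod 11 are {1, 3, 4, 5, 9}.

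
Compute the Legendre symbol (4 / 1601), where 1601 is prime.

1

Pull out 2^2: since 1601 ≡ 1 (mod 8), (2/1601) = +1, so (2/1601)^2 = +1.
Reached (1/1601) = 1. Collecting the sign flips along the way, the symbol is +1.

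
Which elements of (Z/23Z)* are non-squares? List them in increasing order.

5, 7, 10, 11, 14, 15, 17, 19, 20, 21, 22

Square k = 1,…,11 (k and 23−k give the same square):
1²=1, 2²=4, 3²=9, 4²=16, 5²≡2, 6²≡13, 7²≡3, 8²≡18, 9²≡12, 10²≡8, 11²≡6 (mod 23).
The residues are {1, 2, 3, 4, 6, 8, 9, 12, 13, 16, 18}; the non-residues are the remaining 11 nonzero classes.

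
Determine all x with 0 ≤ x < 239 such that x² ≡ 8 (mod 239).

41, 198

Since 239 ≡ 3 (mod 4), a square root of 8 is 8^((239+1)/4) = 8^60 mod 239.
Repeated squaring: 8^2≡64, 8^4≡33, 8^8≡133, 8^16≡3, 8^32≡9 (mod 239).
8^60 = 8^(32+16+8+4) ≡ 198 (mod 239).
Check: 198² = 39204 ≡ 8 (mod 239). The two roots are 41 and 198.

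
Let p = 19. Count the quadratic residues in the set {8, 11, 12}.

(8/19) = -1 → non-residue.
(11/19) = +1 → QR.
(12/19) = -1 → non-residue.
Total quadratic residues among the 3: 1.

1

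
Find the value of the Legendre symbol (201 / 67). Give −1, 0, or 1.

0

First reduce: 201 ≡ 0 (mod 67).
Top reduces to 0: gcd > 1, so the symbol is 0.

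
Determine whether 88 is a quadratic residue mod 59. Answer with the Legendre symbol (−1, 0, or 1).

Euler's criterion: (88/59) ≡ 29^29 (mod 59).
29^2 ≡ 15 (mod 59)
29^4 ≡ 48 (mod 59)
29^8 ≡ 3 (mod 59)
29^16 ≡ 9 (mod 59)
29^29 = 29^(16+8+4+1) ≡ 1 (mod 59).
Result is 1, so (88/59) = 1.

1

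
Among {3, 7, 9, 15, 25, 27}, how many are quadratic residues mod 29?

(3/29) = -1 → non-residue.
(7/29) = +1 → QR.
(9/29) = +1 → QR.
(15/29) = -1 → non-residue.
(25/29) = +1 → QR.
(27/29) = -1 → non-residue.
Total quadratic residues among the 6: 3.

3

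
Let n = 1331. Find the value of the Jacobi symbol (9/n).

Reciprocity: 9 ≡ 1 and 1331 ≡ 3 (mod 4), so (9/1331) = +(1331/9).
Reduce top mod 9: now compute (8/9).
Pull out 2^3: since 9 ≡ 1 (mod 8), (2/9) = +1, so (2/9)^3 = +1.
Reached (1/9) = 1. Collecting the sign flips along the way, the symbol is +1.

1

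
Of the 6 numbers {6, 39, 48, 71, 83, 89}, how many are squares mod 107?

4

(6/107) = -1 → non-residue.
(39/107) = +1 → QR.
(48/107) = +1 → QR.
(71/107) = -1 → non-residue.
(83/107) = +1 → QR.
(89/107) = +1 → QR.
Total quadratic residues among the 6: 4.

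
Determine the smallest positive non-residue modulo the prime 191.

7

(2/191) = +1, so 2 is a residue.
(3/191) = +1, so 3 is a residue.
(4/191) = +1, so 4 is a residue.
(5/191) = +1, so 5 is a residue.
(6/191) = +1, so 6 is a residue.
(7/191) = −1, so 7 is the smallest positive non-residue mod 191.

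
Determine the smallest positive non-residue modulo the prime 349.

2

(2/349) = −1, so 2 is the smallest positive non-residue mod 349.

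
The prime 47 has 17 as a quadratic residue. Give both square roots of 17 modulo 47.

8, 39

Since 47 ≡ 3 (mod 4), a square root of 17 is 17^((47+1)/4) = 17^12 mod 47.
Repeated squaring: 17^2≡7, 17^4≡2, 17^8≡4 (mod 47).
17^12 = 17^(8+4) ≡ 8 (mod 47).
Check: 8² = 64 ≡ 17 (mod 47). The two roots are 8 and 39.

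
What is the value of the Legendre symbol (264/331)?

-1

Euler's criterion: (264/331) ≡ 264^165 (mod 331).
264^2 ≡ 186 (mod 331)
264^4 ≡ 172 (mod 331)
264^8 ≡ 125 (mod 331)
264^16 ≡ 68 (mod 331)
264^32 ≡ 321 (mod 331)
264^64 ≡ 100 (mod 331)
264^128 ≡ 70 (mod 331)
264^165 = 264^(128+32+4+1) ≡ 330 (mod 331).
Result is 330 ≡ −1, so (264/331) = −1.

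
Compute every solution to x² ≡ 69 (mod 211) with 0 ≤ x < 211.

51, 160

Since 211 ≡ 3 (mod 4), a square root of 69 is 69^((211+1)/4) = 69^53 mod 211.
Repeated squaring: 69^2≡119, 69^4≡24, 69^8≡154, 69^16≡84, 69^32≡93 (mod 211).
69^53 = 69^(32+16+4+1) ≡ 51 (mod 211).
Check: 51² = 2601 ≡ 69 (mod 211). The two roots are 51 and 160.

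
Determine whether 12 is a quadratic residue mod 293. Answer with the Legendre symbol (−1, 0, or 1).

-1

Euler's criterion: (12/293) ≡ 12^146 (mod 293).
12^2 ≡ 144 (mod 293)
12^4 ≡ 226 (mod 293)
12^8 ≡ 94 (mod 293)
12^16 ≡ 46 (mod 293)
12^32 ≡ 65 (mod 293)
12^64 ≡ 123 (mod 293)
12^128 ≡ 186 (mod 293)
12^146 = 12^(128+16+2) ≡ 292 (mod 293).
Result is 292 ≡ −1, so (12/293) = −1.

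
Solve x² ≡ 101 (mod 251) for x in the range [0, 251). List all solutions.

Since 251 ≡ 3 (mod 4), a square root of 101 is 101^((251+1)/4) = 101^63 mod 251.
Repeated squaring: 101^2≡161, 101^4≡68, 101^8≡106, 101^16≡192, 101^32≡218 (mod 251).
101^63 = 101^(32+16+8+4+2+1) ≡ 58 (mod 251).
Check: 58² = 3364 ≡ 101 (mod 251). The two roots are 58 and 193.

58, 193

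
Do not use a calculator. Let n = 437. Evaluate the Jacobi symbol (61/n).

Reciprocity: 61 ≡ 1 and 437 ≡ 1 (mod 4), so (61/437) = +(437/61).
Reduce top mod 61: now compute (10/61).
Pull out 2: since 61 ≡ 5 (mod 8), (2/61) = -1.
Reciprocity: 5 ≡ 1 and 61 ≡ 1 (mod 4), so (5/61) = +(61/5).
Reduce top mod 5: now compute (1/5).
Reached (1/5) = 1. Collecting the sign flips along the way, the symbol is -1.

-1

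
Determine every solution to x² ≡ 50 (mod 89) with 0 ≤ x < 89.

89 ≡ 1 (mod 4), so we find a root by search.
Trying successive values, 36² = 1296 ≡ 50 (mod 89). The other root is 89 − 36 = 53.

36, 53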